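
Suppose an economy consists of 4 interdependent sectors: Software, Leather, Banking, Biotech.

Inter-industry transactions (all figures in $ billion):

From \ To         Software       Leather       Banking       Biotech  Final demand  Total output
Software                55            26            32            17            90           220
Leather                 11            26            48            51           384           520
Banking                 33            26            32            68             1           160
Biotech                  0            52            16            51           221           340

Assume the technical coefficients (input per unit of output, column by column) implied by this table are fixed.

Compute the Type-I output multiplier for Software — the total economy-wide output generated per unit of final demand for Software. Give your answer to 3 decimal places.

Technical coefficients a_ij = z_ij / X_j:
  a_11 = 55/220 = 0.25, a_21 = 11/220 = 0.05, a_31 = 33/220 = 0.15, a_41 = 0/220 = 0.00
  a_12 = 26/520 = 0.05, a_22 = 26/520 = 0.05, a_32 = 26/520 = 0.05, a_42 = 52/520 = 0.10
  a_13 = 32/160 = 0.20, a_23 = 48/160 = 0.30, a_33 = 32/160 = 0.20, a_43 = 16/160 = 0.10
  a_14 = 17/340 = 0.05, a_24 = 51/340 = 0.15, a_34 = 68/340 = 0.20, a_44 = 51/340 = 0.15
I − A =
  [   0.75    -0.05    -0.20    -0.05]
  [  -0.05     0.95    -0.30    -0.15]
  [  -0.15    -0.05     0.80    -0.20]
  [   0.00    -0.10    -0.10     0.85]
Compute the cofactors C_ij = (−1)^(i+j)·(3×3 minor ij) of I−A; the adjugate is their transpose:
adj(I−A) = Cᵀ =
  [ 0.59550   0.04975   0.17825   0.08575]
  [ 0.07350   0.46875   0.21125   0.13675]
  [ 0.12200   0.05400   0.59200   0.15600]
  [ 0.02300   0.06150   0.09450   0.52550]
det(I−A) = Σ_j (I−A)_1j·C_1j = (0.75)(0.59550) + (-0.05)(0.07350) + (-0.20)(0.12200) + (-0.05)(0.02300) = 0.4174
(I − A)⁻¹ = adj(I−A) / det(I−A) ≈
  [   1.4267     0.1192     0.4270     0.2054]
  [   0.1761     1.1230     0.5061     0.3276]
  [   0.2923     0.1294     1.4183     0.3737]
  [   0.0551     0.1473     0.2264     1.2590]
The output multiplier for sector j is the column-j sum of the Leontief inverse (I − A)⁻¹ = adj(I−A) / det(I−A).
Column 1 of adj(I−A): (0.59550, 0.07350, 0.12200, 0.02300); det(I−A) = 0.4174.
m_1 = (0.59550 + 0.07350 + 0.12200 + 0.02300) / 0.4174 = 0.814 / 0.4174 ≈ 1.950.

m_1 = 1.950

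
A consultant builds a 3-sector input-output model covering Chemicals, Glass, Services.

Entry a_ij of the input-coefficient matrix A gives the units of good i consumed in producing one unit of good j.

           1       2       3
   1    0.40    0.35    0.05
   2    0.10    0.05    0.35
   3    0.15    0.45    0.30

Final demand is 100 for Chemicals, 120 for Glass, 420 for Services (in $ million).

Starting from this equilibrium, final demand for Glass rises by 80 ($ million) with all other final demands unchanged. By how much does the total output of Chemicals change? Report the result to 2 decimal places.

I − A =
  [   0.60    -0.35    -0.05]
  [  -0.10     0.95    -0.35]
  [  -0.15    -0.45     0.70]
Cofactors of I−A, C_ij = (−1)^(i+j)·(minor ij) (rows/columns in the sector order above):
  C_11 = (0.95)(0.70) − (-0.35)(-0.45) = 0.5075
  C_12 = −[(-0.10)(0.70) − (-0.35)(-0.15)] = 0.1225
  C_13 = (-0.10)(-0.45) − (0.95)(-0.15) = 0.1875
  C_21 = −[(-0.35)(0.70) − (-0.05)(-0.45)] = 0.2675
  C_22 = (0.60)(0.70) − (-0.05)(-0.15) = 0.4125
  C_23 = −[(0.60)(-0.45) − (-0.35)(-0.15)] = 0.3225
  C_31 = (-0.35)(-0.35) − (-0.05)(0.95) = 0.1700
  C_32 = −[(0.60)(-0.35) − (-0.05)(-0.10)] = 0.2150
  C_33 = (0.60)(0.95) − (-0.35)(-0.10) = 0.5350
det(I−A) = Σ_j (I−A)_1j·C_1j = (0.60)(0.5075) + (-0.35)(0.1225) + (-0.05)(0.1875) = 0.25225
adj(I−A) = Cᵀ =
  [ 0.5075   0.2675   0.1700]
  [ 0.1225   0.4125   0.2150]
  [ 0.1875   0.3225   0.5350]
(I − A)⁻¹ = adj(I−A) / det(I−A) ≈
  [   2.0119     1.0605     0.6739]
  [   0.4856     1.6353     0.8523]
  [   0.7433     1.2785     2.1209]
Δx = (I − A)⁻¹ Δd with Δd having +80 in the Glass component and 0 elsewhere.
So Δx_1 = L_12 · (+80), where L_12 = adj(I−A)_12 / det(I−A) = 0.2675 / 0.25225.
Δx_1 = 0.2675 × (+80) / 0.25225 = 21.40 / 0.25225 ≈ 84.84.

Δx_1 = 84.84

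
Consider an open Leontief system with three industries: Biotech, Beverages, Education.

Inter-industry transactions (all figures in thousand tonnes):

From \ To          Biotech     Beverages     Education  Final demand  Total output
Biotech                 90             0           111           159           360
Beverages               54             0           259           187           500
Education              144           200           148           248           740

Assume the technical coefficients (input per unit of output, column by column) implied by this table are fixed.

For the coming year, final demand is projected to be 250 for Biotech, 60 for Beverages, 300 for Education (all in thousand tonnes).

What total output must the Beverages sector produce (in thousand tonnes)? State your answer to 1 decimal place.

x_2 = 429.3

Technical coefficients a_ij = z_ij / X_j:
  a_11 = 90/360 = 0.25, a_21 = 54/360 = 0.15, a_31 = 144/360 = 0.40
  a_12 = 0/500 = 0.00, a_22 = 0/500 = 0.00, a_32 = 200/500 = 0.40
  a_13 = 111/740 = 0.15, a_23 = 259/740 = 0.35, a_33 = 148/740 = 0.20
I − A =
  [   0.75     0.00    -0.15]
  [  -0.15     1.00    -0.35]
  [  -0.40    -0.40     0.80]
Cofactors of I−A, C_ij = (−1)^(i+j)·(minor ij) (rows/columns in the sector order above):
  C_11 = (1.00)(0.80) − (-0.35)(-0.40) = 0.6600
  C_12 = −[(-0.15)(0.80) − (-0.35)(-0.40)] = 0.2600
  C_13 = (-0.15)(-0.40) − (1.00)(-0.40) = 0.4600
  C_21 = −[(0.00)(0.80) − (-0.15)(-0.40)] = 0.0600
  C_22 = (0.75)(0.80) − (-0.15)(-0.40) = 0.5400
  C_23 = −[(0.75)(-0.40) − (0.00)(-0.40)] = 0.3000
  C_31 = (0.00)(-0.35) − (-0.15)(1.00) = 0.1500
  C_32 = −[(0.75)(-0.35) − (-0.15)(-0.15)] = 0.2850
  C_33 = (0.75)(1.00) − (0.00)(-0.15) = 0.7500
det(I−A) = Σ_j (I−A)_1j·C_1j = (0.75)(0.6600) + (0.00)(0.2600) + (-0.15)(0.4600) = 0.4260
adj(I−A) = Cᵀ =
  [ 0.6600   0.0600   0.1500]
  [ 0.2600   0.5400   0.2850]
  [ 0.4600   0.3000   0.7500]
(I − A)⁻¹ = adj(I−A) / det(I−A) ≈
  [   1.5493     0.1408     0.3521]
  [   0.6103     1.2676     0.6690]
  [   1.0798     0.7042     1.7606]
x = (I − A)⁻¹ d = adj(I−A)·d / det(I−A), with det(I−A) = 0.4260:
  x_1 = (0.6600·250 + 0.0600·60 + 0.1500·300) / 0.4260 = 213.60 / 0.4260 ≈ 501.4
  x_2 = (0.2600·250 + 0.5400·60 + 0.2850·300) / 0.4260 = 182.90 / 0.4260 ≈ 429.3
  x_3 = (0.4600·250 + 0.3000·60 + 0.7500·300) / 0.4260 = 358.00 / 0.4260 ≈ 840.4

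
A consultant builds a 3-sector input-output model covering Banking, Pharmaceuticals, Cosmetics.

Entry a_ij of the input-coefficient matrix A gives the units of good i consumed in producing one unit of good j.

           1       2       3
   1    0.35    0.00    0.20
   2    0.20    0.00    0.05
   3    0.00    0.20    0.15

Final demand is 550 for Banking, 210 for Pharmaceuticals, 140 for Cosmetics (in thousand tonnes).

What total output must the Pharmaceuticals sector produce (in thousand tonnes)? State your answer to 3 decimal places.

x_2 = 408.318

I − A =
  [   0.65     0.00    -0.20]
  [  -0.20     1.00    -0.05]
  [   0.00    -0.20     0.85]
Cofactors of I−A, C_ij = (−1)^(i+j)·(minor ij) (rows/columns in the sector order above):
  C_11 = (1.00)(0.85) − (-0.05)(-0.20) = 0.8400
  C_12 = −[(-0.20)(0.85) − (-0.05)(0.00)] = 0.1700
  C_13 = (-0.20)(-0.20) − (1.00)(0.00) = 0.0400
  C_21 = −[(0.00)(0.85) − (-0.20)(-0.20)] = 0.0400
  C_22 = (0.65)(0.85) − (-0.20)(0.00) = 0.5525
  C_23 = −[(0.65)(-0.20) − (0.00)(0.00)] = 0.1300
  C_31 = (0.00)(-0.05) − (-0.20)(1.00) = 0.2000
  C_32 = −[(0.65)(-0.05) − (-0.20)(-0.20)] = 0.0725
  C_33 = (0.65)(1.00) − (0.00)(-0.20) = 0.6500
det(I−A) = Σ_j (I−A)_1j·C_1j = (0.65)(0.8400) + (0.00)(0.1700) + (-0.20)(0.0400) = 0.5380
adj(I−A) = Cᵀ =
  [ 0.8400   0.0400   0.2000]
  [ 0.1700   0.5525   0.0725]
  [ 0.0400   0.1300   0.6500]
(I − A)⁻¹ = adj(I−A) / det(I−A) ≈
  [   1.5613     0.0743     0.3717]
  [   0.3160     1.0270     0.1348]
  [   0.0743     0.2416     1.2082]
x = (I − A)⁻¹ d = adj(I−A)·d / det(I−A), with det(I−A) = 0.5380:
  x_1 = (0.8400·550 + 0.0400·210 + 0.2000·140) / 0.5380 = 498.40 / 0.5380 ≈ 926.394
  x_2 = (0.1700·550 + 0.5525·210 + 0.0725·140) / 0.5380 = 219.675 / 0.5380 ≈ 408.318
  x_3 = (0.0400·550 + 0.1300·210 + 0.6500·140) / 0.5380 = 140.30 / 0.5380 ≈ 260.781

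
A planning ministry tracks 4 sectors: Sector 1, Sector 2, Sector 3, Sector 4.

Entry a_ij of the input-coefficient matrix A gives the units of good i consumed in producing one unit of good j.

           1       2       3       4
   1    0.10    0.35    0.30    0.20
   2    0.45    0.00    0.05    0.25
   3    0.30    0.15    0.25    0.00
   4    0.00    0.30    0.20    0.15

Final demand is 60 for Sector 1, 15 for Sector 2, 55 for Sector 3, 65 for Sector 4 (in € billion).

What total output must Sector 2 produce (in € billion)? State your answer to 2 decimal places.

x_2 = 187.70

I − A =
  [   0.90    -0.35    -0.30    -0.20]
  [  -0.45     1.00    -0.05    -0.25]
  [  -0.30    -0.15     0.75     0.00]
  [   0.00    -0.30    -0.20     0.85]
Compute the cofactors C_ij = (−1)^(i+j)·(3×3 minor ij) of I−A; the adjugate is their transpose:
adj(I−A) = Cᵀ =
  [ 0.567375   0.312375   0.307875   0.225375]
  [ 0.314625   0.485250   0.216000   0.216750]
  [ 0.289875   0.222000   0.536625   0.133500]
  [ 0.179250   0.223500   0.202500   0.434625]
det(I−A) = Σ_j (I−A)_1j·C_1j = (0.90)(0.567375) + (-0.35)(0.314625) + (-0.30)(0.289875) + (-0.20)(0.179250) = 0.27770625
(I − A)⁻¹ = adj(I−A) / det(I−A) ≈
  [   2.0431     1.1248     1.1086     0.8116]
  [   1.1329     1.7473     0.7778     0.7805]
  [   1.0438     0.7994     1.9323     0.4807]
  [   0.6455     0.8048     0.7292     1.5651]
x = (I − A)⁻¹ d = adj(I−A)·d / det(I−A), with det(I−A) = 0.27770625:
  x_1 = (0.567375·60 + 0.312375·15 + 0.307875·55 + 0.225375·65) / 0.27770625 = 70.310625 / 0.27770625 ≈ 253.18
  x_2 = (0.314625·60 + 0.485250·15 + 0.216000·55 + 0.216750·65) / 0.27770625 = 52.125 / 0.27770625 ≈ 187.70
  x_3 = (0.289875·60 + 0.222000·15 + 0.536625·55 + 0.133500·65) / 0.27770625 = 58.914375 / 0.27770625 ≈ 212.15
  x_4 = (0.179250·60 + 0.223500·15 + 0.202500·55 + 0.434625·65) / 0.27770625 = 53.495625 / 0.27770625 ≈ 192.63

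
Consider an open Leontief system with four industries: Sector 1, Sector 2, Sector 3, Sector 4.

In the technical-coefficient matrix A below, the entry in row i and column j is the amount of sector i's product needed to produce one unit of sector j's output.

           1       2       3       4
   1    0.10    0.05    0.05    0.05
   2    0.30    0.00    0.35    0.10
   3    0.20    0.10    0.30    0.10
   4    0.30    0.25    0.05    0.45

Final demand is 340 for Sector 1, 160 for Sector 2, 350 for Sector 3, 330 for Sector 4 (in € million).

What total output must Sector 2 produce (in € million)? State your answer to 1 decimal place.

x_2 = 797.8

I − A =
  [   0.90    -0.05    -0.05    -0.05]
  [  -0.30     1.00    -0.35    -0.10]
  [  -0.20    -0.10     0.70    -0.10]
  [  -0.30    -0.25    -0.05     0.55]
Compute the cofactors C_ij = (−1)^(i+j)·(3×3 minor ij) of I−A; the adjugate is their transpose:
adj(I−A) = Cᵀ =
  [ 0.3340   0.0320   0.0430   0.0440]
  [ 0.1850   0.3240   0.1830   0.1090]
  [ 0.1620   0.0800   0.4440   0.1100]
  [ 0.2810   0.1720   0.1470   0.5730]
det(I−A) = Σ_j (I−A)_1j·C_1j = (0.90)(0.3340) + (-0.05)(0.1850) + (-0.05)(0.1620) + (-0.05)(0.2810) = 0.2692
(I − A)⁻¹ = adj(I−A) / det(I−A) ≈
  [   1.2407     0.1189     0.1597     0.1634]
  [   0.6872     1.2036     0.6798     0.4049]
  [   0.6018     0.2972     1.6493     0.4086]
  [   1.0438     0.6389     0.5461     2.1285]
x = (I − A)⁻¹ d = adj(I−A)·d / det(I−A), with det(I−A) = 0.2692:
  x_1 = (0.3340·340 + 0.0320·160 + 0.0430·350 + 0.0440·330) / 0.2692 = 148.25 / 0.2692 ≈ 550.7
  x_2 = (0.1850·340 + 0.3240·160 + 0.1830·350 + 0.1090·330) / 0.2692 = 214.76 / 0.2692 ≈ 797.8
  x_3 = (0.1620·340 + 0.0800·160 + 0.4440·350 + 0.1100·330) / 0.2692 = 259.58 / 0.2692 ≈ 964.3
  x_4 = (0.2810·340 + 0.1720·160 + 0.1470·350 + 0.5730·330) / 0.2692 = 363.60 / 0.2692 ≈ 1350.7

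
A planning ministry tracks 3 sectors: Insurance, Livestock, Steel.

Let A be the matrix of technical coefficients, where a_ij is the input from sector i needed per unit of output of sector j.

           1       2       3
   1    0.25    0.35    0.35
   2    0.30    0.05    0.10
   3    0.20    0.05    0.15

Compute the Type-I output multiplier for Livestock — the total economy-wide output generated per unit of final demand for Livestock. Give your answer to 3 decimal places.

m_2 = 2.282

I − A =
  [   0.75    -0.35    -0.35]
  [  -0.30     0.95    -0.10]
  [  -0.20    -0.05     0.85]
Cofactors of I−A, C_ij = (−1)^(i+j)·(minor ij) (rows/columns in the sector order above):
  C_11 = (0.95)(0.85) − (-0.10)(-0.05) = 0.8025
  C_12 = −[(-0.30)(0.85) − (-0.10)(-0.20)] = 0.2750
  C_13 = (-0.30)(-0.05) − (0.95)(-0.20) = 0.2050
  C_21 = −[(-0.35)(0.85) − (-0.35)(-0.05)] = 0.3150
  C_22 = (0.75)(0.85) − (-0.35)(-0.20) = 0.5675
  C_23 = −[(0.75)(-0.05) − (-0.35)(-0.20)] = 0.1075
  C_31 = (-0.35)(-0.10) − (-0.35)(0.95) = 0.3675
  C_32 = −[(0.75)(-0.10) − (-0.35)(-0.30)] = 0.1800
  C_33 = (0.75)(0.95) − (-0.35)(-0.30) = 0.6075
det(I−A) = Σ_j (I−A)_1j·C_1j = (0.75)(0.8025) + (-0.35)(0.2750) + (-0.35)(0.2050) = 0.433875
adj(I−A) = Cᵀ =
  [ 0.8025   0.3150   0.3675]
  [ 0.2750   0.5675   0.1800]
  [ 0.2050   0.1075   0.6075]
(I − A)⁻¹ = adj(I−A) / det(I−A) ≈
  [   1.8496     0.7260     0.8470]
  [   0.6338     1.3080     0.4149]
  [   0.4725     0.2478     1.4002]
The output multiplier for sector j is the column-j sum of the Leontief inverse (I − A)⁻¹ = adj(I−A) / det(I−A).
Column 2 of adj(I−A): (0.3150, 0.5675, 0.1075); det(I−A) = 0.433875.
m_2 = (0.3150 + 0.5675 + 0.1075) / 0.433875 = 0.99 / 0.433875 ≈ 2.282.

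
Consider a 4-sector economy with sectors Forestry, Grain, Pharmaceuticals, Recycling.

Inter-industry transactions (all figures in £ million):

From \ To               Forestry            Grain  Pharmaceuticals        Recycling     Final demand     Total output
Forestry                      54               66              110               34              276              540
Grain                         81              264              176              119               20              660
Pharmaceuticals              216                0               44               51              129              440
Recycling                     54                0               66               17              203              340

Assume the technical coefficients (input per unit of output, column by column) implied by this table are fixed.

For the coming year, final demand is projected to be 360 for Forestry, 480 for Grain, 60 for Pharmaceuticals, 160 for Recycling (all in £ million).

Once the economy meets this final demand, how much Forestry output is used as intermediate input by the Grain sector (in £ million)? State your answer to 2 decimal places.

Technical coefficients a_ij = z_ij / X_j:
  a_11 = 54/540 = 0.10, a_21 = 81/540 = 0.15, a_31 = 216/540 = 0.40, a_41 = 54/540 = 0.10
  a_12 = 66/660 = 0.10, a_22 = 264/660 = 0.40, a_32 = 0/660 = 0.00, a_42 = 0/660 = 0.00
  a_13 = 110/440 = 0.25, a_23 = 176/440 = 0.40, a_33 = 44/440 = 0.10, a_43 = 66/440 = 0.15
  a_14 = 34/340 = 0.10, a_24 = 119/340 = 0.35, a_34 = 51/340 = 0.15, a_44 = 17/340 = 0.05
I − A =
  [   0.90    -0.10    -0.25    -0.10]
  [  -0.15     0.60    -0.40    -0.35]
  [  -0.40     0.00     0.90    -0.15]
  [  -0.10     0.00    -0.15     0.95]
Compute the cofactors C_ij = (−1)^(i+j)·(3×3 minor ij) of I−A; the adjugate is their transpose:
adj(I−A) = Cᵀ =
  [ 0.499500   0.083250   0.194750   0.114000]
  [ 0.335375   0.635500   0.431875   0.337625]
  [ 0.237000   0.039500   0.489250   0.116750]
  [ 0.090000   0.015000   0.097750   0.396500]
det(I−A) = Σ_j (I−A)_1j·C_1j = (0.90)(0.499500) + (-0.10)(0.335375) + (-0.25)(0.237000) + (-0.10)(0.090000) = 0.3477625
(I − A)⁻¹ = adj(I−A) / det(I−A) ≈
  [   1.4363     0.2394     0.5600     0.3278]
  [   0.9644     1.8274     1.2419     0.9708]
  [   0.6815     0.1136     1.4069     0.3357]
  [   0.2588     0.0431     0.2811     1.1401]
First solve x = (I − A)⁻¹ d = adj(I−A)·d / det(I−A); in particular x_2 = (0.335375·360 + 0.635500·480 + 0.431875·60 + 0.337625·160) / 0.3477625 = 505.7075 / 0.3477625 ≈ 1454.1749.
Intermediate flow from 1 to 2: z_12 = a_12 · x_2 = 0.10 × 505.7075 / 0.3477625 = 50.57075 / 0.3477625 ≈ 145.42.

z_12 = 145.42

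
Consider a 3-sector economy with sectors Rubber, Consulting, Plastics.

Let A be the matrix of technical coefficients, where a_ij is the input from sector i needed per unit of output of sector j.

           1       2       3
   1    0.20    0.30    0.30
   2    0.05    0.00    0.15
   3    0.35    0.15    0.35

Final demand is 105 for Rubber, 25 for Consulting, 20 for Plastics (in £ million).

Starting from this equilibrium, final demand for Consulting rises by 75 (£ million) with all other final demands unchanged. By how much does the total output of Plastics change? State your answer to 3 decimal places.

I − A =
  [   0.80    -0.30    -0.30]
  [  -0.05     1.00    -0.15]
  [  -0.35    -0.15     0.65]
Cofactors of I−A, C_ij = (−1)^(i+j)·(minor ij) (rows/columns in the sector order above):
  C_11 = (1.00)(0.65) − (-0.15)(-0.15) = 0.6275
  C_12 = −[(-0.05)(0.65) − (-0.15)(-0.35)] = 0.0850
  C_13 = (-0.05)(-0.15) − (1.00)(-0.35) = 0.3575
  C_21 = −[(-0.30)(0.65) − (-0.30)(-0.15)] = 0.2400
  C_22 = (0.80)(0.65) − (-0.30)(-0.35) = 0.4150
  C_23 = −[(0.80)(-0.15) − (-0.30)(-0.35)] = 0.2250
  C_31 = (-0.30)(-0.15) − (-0.30)(1.00) = 0.3450
  C_32 = −[(0.80)(-0.15) − (-0.30)(-0.05)] = 0.1350
  C_33 = (0.80)(1.00) − (-0.30)(-0.05) = 0.7850
det(I−A) = Σ_j (I−A)_1j·C_1j = (0.80)(0.6275) + (-0.30)(0.0850) + (-0.30)(0.3575) = 0.36925
adj(I−A) = Cᵀ =
  [ 0.6275   0.2400   0.3450]
  [ 0.0850   0.4150   0.1350]
  [ 0.3575   0.2250   0.7850]
(I − A)⁻¹ = adj(I−A) / det(I−A) ≈
  [   1.6994     0.6500     0.9343]
  [   0.2302     1.1239     0.3656]
  [   0.9682     0.6093     2.1259]
Δx = (I − A)⁻¹ Δd with Δd having +75 in the Consulting component and 0 elsewhere.
So Δx_3 = L_32 · (+75), where L_32 = adj(I−A)_32 / det(I−A) = 0.2250 / 0.36925.
Δx_3 = 0.2250 × (+75) / 0.36925 = 16.875 / 0.36925 ≈ 45.701.

Δx_3 = 45.701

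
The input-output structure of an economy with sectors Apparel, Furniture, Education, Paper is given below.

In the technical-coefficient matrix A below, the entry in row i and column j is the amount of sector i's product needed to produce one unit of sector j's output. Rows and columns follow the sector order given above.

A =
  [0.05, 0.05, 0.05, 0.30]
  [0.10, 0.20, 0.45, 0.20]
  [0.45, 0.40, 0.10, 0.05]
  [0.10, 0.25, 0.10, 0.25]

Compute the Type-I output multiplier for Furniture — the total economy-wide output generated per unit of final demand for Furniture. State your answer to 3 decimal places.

I − A =
  [   0.95    -0.05    -0.05    -0.30]
  [  -0.10     0.80    -0.45    -0.20]
  [  -0.45    -0.40     0.90    -0.05]
  [  -0.10    -0.25    -0.10     0.75]
Compute the cofactors C_ij = (−1)^(i+j)·(3×3 minor ij) of I−A; the adjugate is their transpose:
adj(I−A) = Cᵀ =
  [ 0.342375   0.128625   0.103125   0.178125]
  [ 0.248125   0.578875   0.333875   0.275875]
  [ 0.290750   0.335750   0.486250   0.238250]
  [ 0.167125   0.254875   0.189875   0.478375]
det(I−A) = Σ_j (I−A)_1j·C_1j = (0.95)(0.342375) + (-0.05)(0.248125) + (-0.05)(0.290750) + (-0.30)(0.167125) = 0.248175
(I − A)⁻¹ = adj(I−A) / det(I−A) ≈
  [   1.3796     0.5183     0.4155     0.7177]
  [   0.9998     2.3325     1.3453     1.1116]
  [   1.1716     1.3529     1.9593     0.9600]
  [   0.6734     1.0270     0.7651     1.9276]
The output multiplier for sector j is the column-j sum of the Leontief inverse (I − A)⁻¹ = adj(I−A) / det(I−A).
Column 2 of adj(I−A): (0.128625, 0.578875, 0.335750, 0.254875); det(I−A) = 0.248175.
m_2 = (0.128625 + 0.578875 + 0.335750 + 0.254875) / 0.248175 = 1.298125 / 0.248175 ≈ 5.231.

m_2 = 5.231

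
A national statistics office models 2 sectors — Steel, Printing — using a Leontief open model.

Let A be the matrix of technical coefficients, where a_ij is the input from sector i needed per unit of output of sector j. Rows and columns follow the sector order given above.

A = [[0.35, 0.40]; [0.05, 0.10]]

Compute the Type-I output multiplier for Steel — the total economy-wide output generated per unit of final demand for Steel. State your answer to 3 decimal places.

I − A =
  [   0.65    -0.40]
  [  -0.05     0.90]
det(I−A) = (0.65)(0.90) − (-0.40)(-0.05) = 0.5650
adj(I−A) = [[0.90, 0.40], [0.05, 0.65]]
(I − A)⁻¹ = adj(I−A) / det(I−A) ≈
  [   1.5929     0.7080]
  [   0.0885     1.1504]
The output multiplier for sector j is the column-j sum of the Leontief inverse (I − A)⁻¹ = adj(I−A) / det(I−A).
Column S of adj(I−A): (0.90, 0.05); det(I−A) = 0.5650.
m_S = (0.90 + 0.05) / 0.5650 = 0.95 / 0.5650 ≈ 1.681.

m_S = 1.681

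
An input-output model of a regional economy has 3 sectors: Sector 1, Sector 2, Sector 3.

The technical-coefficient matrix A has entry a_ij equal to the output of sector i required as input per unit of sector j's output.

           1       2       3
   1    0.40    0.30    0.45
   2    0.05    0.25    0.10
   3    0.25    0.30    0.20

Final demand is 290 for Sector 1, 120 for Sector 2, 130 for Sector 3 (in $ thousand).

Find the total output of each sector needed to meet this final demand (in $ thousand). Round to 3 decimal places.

x_1 = 1115.397, x_2 = 318.422, x_3 = 630.470

I − A =
  [   0.60    -0.30    -0.45]
  [  -0.05     0.75    -0.10]
  [  -0.25    -0.30     0.80]
Cofactors of I−A, C_ij = (−1)^(i+j)·(minor ij) (rows/columns in the sector order above):
  C_11 = (0.75)(0.80) − (-0.10)(-0.30) = 0.5700
  C_12 = −[(-0.05)(0.80) − (-0.10)(-0.25)] = 0.0650
  C_13 = (-0.05)(-0.30) − (0.75)(-0.25) = 0.2025
  C_21 = −[(-0.30)(0.80) − (-0.45)(-0.30)] = 0.3750
  C_22 = (0.60)(0.80) − (-0.45)(-0.25) = 0.3675
  C_23 = −[(0.60)(-0.30) − (-0.30)(-0.25)] = 0.2550
  C_31 = (-0.30)(-0.10) − (-0.45)(0.75) = 0.3675
  C_32 = −[(0.60)(-0.10) − (-0.45)(-0.05)] = 0.0825
  C_33 = (0.60)(0.75) − (-0.30)(-0.05) = 0.4350
det(I−A) = Σ_j (I−A)_1j·C_1j = (0.60)(0.5700) + (-0.30)(0.0650) + (-0.45)(0.2025) = 0.231375
adj(I−A) = Cᵀ =
  [ 0.5700   0.3750   0.3675]
  [ 0.0650   0.3675   0.0825]
  [ 0.2025   0.2550   0.4350]
(I − A)⁻¹ = adj(I−A) / det(I−A) ≈
  [   2.4635     1.6207     1.5883]
  [   0.2809     1.5883     0.3566]
  [   0.8752     1.1021     1.8801]
x = (I − A)⁻¹ d = adj(I−A)·d / det(I−A), with det(I−A) = 0.231375:
  x_1 = (0.5700·290 + 0.3750·120 + 0.3675·130) / 0.231375 = 258.075 / 0.231375 ≈ 1115.397
  x_2 = (0.0650·290 + 0.3675·120 + 0.0825·130) / 0.231375 = 73.675 / 0.231375 ≈ 318.422
  x_3 = (0.2025·290 + 0.2550·120 + 0.4350·130) / 0.231375 = 145.875 / 0.231375 ≈ 630.470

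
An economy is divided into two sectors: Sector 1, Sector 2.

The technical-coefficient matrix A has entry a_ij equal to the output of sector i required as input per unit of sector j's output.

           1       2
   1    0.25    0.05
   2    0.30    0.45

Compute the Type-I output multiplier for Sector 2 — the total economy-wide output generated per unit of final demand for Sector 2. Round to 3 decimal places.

I − A =
  [   0.75    -0.05]
  [  -0.30     0.55]
det(I−A) = (0.75)(0.55) − (-0.05)(-0.30) = 0.3975
adj(I−A) = [[0.55, 0.05], [0.30, 0.75]]
(I − A)⁻¹ = adj(I−A) / det(I−A) ≈
  [   1.3836     0.1258]
  [   0.7547     1.8868]
The output multiplier for sector j is the column-j sum of the Leontief inverse (I − A)⁻¹ = adj(I−A) / det(I−A).
Column 2 of adj(I−A): (0.05, 0.75); det(I−A) = 0.3975.
m_2 = (0.05 + 0.75) / 0.3975 = 0.80 / 0.3975 ≈ 2.013.

m_2 = 2.013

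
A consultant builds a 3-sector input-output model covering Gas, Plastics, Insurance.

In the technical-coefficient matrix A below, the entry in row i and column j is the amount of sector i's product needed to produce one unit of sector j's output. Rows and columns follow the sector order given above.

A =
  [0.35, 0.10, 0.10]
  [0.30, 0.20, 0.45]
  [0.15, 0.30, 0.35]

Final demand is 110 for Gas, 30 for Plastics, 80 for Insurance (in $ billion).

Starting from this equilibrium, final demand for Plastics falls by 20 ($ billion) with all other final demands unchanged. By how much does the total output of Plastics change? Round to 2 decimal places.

I − A =
  [   0.65    -0.10    -0.10]
  [  -0.30     0.80    -0.45]
  [  -0.15    -0.30     0.65]
Cofactors of I−A, C_ij = (−1)^(i+j)·(minor ij) (rows/columns in the sector order above):
  C_11 = (0.80)(0.65) − (-0.45)(-0.30) = 0.3850
  C_12 = −[(-0.30)(0.65) − (-0.45)(-0.15)] = 0.2625
  C_13 = (-0.30)(-0.30) − (0.80)(-0.15) = 0.2100
  C_21 = −[(-0.10)(0.65) − (-0.10)(-0.30)] = 0.0950
  C_22 = (0.65)(0.65) − (-0.10)(-0.15) = 0.4075
  C_23 = −[(0.65)(-0.30) − (-0.10)(-0.15)] = 0.2100
  C_31 = (-0.10)(-0.45) − (-0.10)(0.80) = 0.1250
  C_32 = −[(0.65)(-0.45) − (-0.10)(-0.30)] = 0.3225
  C_33 = (0.65)(0.80) − (-0.10)(-0.30) = 0.4900
det(I−A) = Σ_j (I−A)_1j·C_1j = (0.65)(0.3850) + (-0.10)(0.2625) + (-0.10)(0.2100) = 0.2030
adj(I−A) = Cᵀ =
  [ 0.3850   0.0950   0.1250]
  [ 0.2625   0.4075   0.3225]
  [ 0.2100   0.2100   0.4900]
(I − A)⁻¹ = adj(I−A) / det(I−A) ≈
  [   1.8966     0.4680     0.6158]
  [   1.2931     2.0074     1.5887]
  [   1.0345     1.0345     2.4138]
Δx = (I − A)⁻¹ Δd with Δd having -20 in the Plastics component and 0 elsewhere.
So Δx_P = L_PP · (-20), where L_PP = adj(I−A)_PP / det(I−A) = 0.4075 / 0.2030.
Δx_P = 0.4075 × (-20) / 0.2030 = -8.15 / 0.2030 ≈ -40.15.

Δx_P = -40.15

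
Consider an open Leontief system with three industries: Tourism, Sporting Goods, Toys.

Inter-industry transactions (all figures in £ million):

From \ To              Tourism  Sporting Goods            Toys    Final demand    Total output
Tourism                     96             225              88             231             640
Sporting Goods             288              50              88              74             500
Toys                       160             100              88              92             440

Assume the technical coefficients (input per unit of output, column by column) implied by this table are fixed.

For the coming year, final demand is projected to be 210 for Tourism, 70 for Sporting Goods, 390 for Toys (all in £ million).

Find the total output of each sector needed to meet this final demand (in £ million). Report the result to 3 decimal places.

Technical coefficients a_ij = z_ij / X_j:
  a_11 = 96/640 = 0.15, a_21 = 288/640 = 0.45, a_31 = 160/640 = 0.25
  a_12 = 225/500 = 0.45, a_22 = 50/500 = 0.10, a_32 = 100/500 = 0.20
  a_13 = 88/440 = 0.20, a_23 = 88/440 = 0.20, a_33 = 88/440 = 0.20
I − A =
  [   0.85    -0.45    -0.20]
  [  -0.45     0.90    -0.20]
  [  -0.25    -0.20     0.80]
Cofactors of I−A, C_ij = (−1)^(i+j)·(minor ij) (rows/columns in the sector order above):
  C_11 = (0.90)(0.80) − (-0.20)(-0.20) = 0.6800
  C_12 = −[(-0.45)(0.80) − (-0.20)(-0.25)] = 0.4100
  C_13 = (-0.45)(-0.20) − (0.90)(-0.25) = 0.3150
  C_21 = −[(-0.45)(0.80) − (-0.20)(-0.20)] = 0.4000
  C_22 = (0.85)(0.80) − (-0.20)(-0.25) = 0.6300
  C_23 = −[(0.85)(-0.20) − (-0.45)(-0.25)] = 0.2825
  C_31 = (-0.45)(-0.20) − (-0.20)(0.90) = 0.2700
  C_32 = −[(0.85)(-0.20) − (-0.20)(-0.45)] = 0.2600
  C_33 = (0.85)(0.90) − (-0.45)(-0.45) = 0.5625
det(I−A) = Σ_j (I−A)_1j·C_1j = (0.85)(0.6800) + (-0.45)(0.4100) + (-0.20)(0.3150) = 0.3305
adj(I−A) = Cᵀ =
  [ 0.6800   0.4000   0.2700]
  [ 0.4100   0.6300   0.2600]
  [ 0.3150   0.2825   0.5625]
(I − A)⁻¹ = adj(I−A) / det(I−A) ≈
  [   2.0575     1.2103     0.8169]
  [   1.2405     1.9062     0.7867]
  [   0.9531     0.8548     1.7020]
x = (I − A)⁻¹ d = adj(I−A)·d / det(I−A), with det(I−A) = 0.3305:
  x_1 = (0.6800·210 + 0.4000·70 + 0.2700·390) / 0.3305 = 276.10 / 0.3305 ≈ 835.401
  x_2 = (0.4100·210 + 0.6300·70 + 0.2600·390) / 0.3305 = 231.60 / 0.3305 ≈ 700.756
  x_3 = (0.3150·210 + 0.2825·70 + 0.5625·390) / 0.3305 = 305.30 / 0.3305 ≈ 923.752

x_1 = 835.401, x_2 = 700.756, x_3 = 923.752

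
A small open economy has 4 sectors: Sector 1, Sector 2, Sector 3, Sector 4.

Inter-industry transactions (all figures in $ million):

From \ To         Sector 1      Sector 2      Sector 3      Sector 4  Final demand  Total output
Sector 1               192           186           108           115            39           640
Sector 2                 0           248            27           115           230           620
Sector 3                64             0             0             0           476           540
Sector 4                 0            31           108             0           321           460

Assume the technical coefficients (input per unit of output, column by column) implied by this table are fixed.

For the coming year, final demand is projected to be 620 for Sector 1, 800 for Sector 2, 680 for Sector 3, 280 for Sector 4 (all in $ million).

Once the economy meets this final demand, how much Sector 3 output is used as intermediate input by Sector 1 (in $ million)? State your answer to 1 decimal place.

z_31 = 202.9

Technical coefficients a_ij = z_ij / X_j:
  a_11 = 192/640 = 0.30, a_21 = 0/640 = 0.00, a_31 = 64/640 = 0.10, a_41 = 0/640 = 0.00
  a_12 = 186/620 = 0.30, a_22 = 248/620 = 0.40, a_32 = 0/620 = 0.00, a_42 = 31/620 = 0.05
  a_13 = 108/540 = 0.20, a_23 = 27/540 = 0.05, a_33 = 0/540 = 0.00, a_43 = 108/540 = 0.20
  a_14 = 115/460 = 0.25, a_24 = 115/460 = 0.25, a_34 = 0/460 = 0.00, a_44 = 0/460 = 0.00
I − A =
  [   0.70    -0.30    -0.20    -0.25]
  [   0.00     0.60    -0.05    -0.25]
  [  -0.10     0.00     1.00     0.00]
  [   0.00    -0.05    -0.20     1.00]
Compute the cofactors C_ij = (−1)^(i+j)·(3×3 minor ij) of I−A; the adjugate is their transpose:
adj(I−A) = Cᵀ =
  [ 0.587500   0.312500   0.178125   0.225000]
  [ 0.010000   0.675000   0.070000   0.171250]
  [ 0.058750   0.031250   0.411250   0.022500]
  [ 0.012250   0.040000   0.085750   0.406500]
det(I−A) = Σ_j (I−A)_1j·C_1j = (0.70)(0.587500) + (-0.30)(0.010000) + (-0.20)(0.058750) + (-0.25)(0.012250) = 0.3934375
(I − A)⁻¹ = adj(I−A) / det(I−A) ≈
  [   1.4932     0.7943     0.4527     0.5719]
  [   0.0254     1.7156     0.1779     0.4353]
  [   0.1493     0.0794     1.0453     0.0572]
  [   0.0311     0.1017     0.2180     1.0332]
First solve x = (I − A)⁻¹ d = adj(I−A)·d / det(I−A); in particular x_1 = (0.587500·620 + 0.312500·800 + 0.178125·680 + 0.225000·280) / 0.3934375 = 798.375 / 0.3934375 ≈ 2029.230.
Intermediate flow from 3 to 1: z_31 = a_31 · x_1 = 0.10 × 798.375 / 0.3934375 = 79.8375 / 0.3934375 ≈ 202.9.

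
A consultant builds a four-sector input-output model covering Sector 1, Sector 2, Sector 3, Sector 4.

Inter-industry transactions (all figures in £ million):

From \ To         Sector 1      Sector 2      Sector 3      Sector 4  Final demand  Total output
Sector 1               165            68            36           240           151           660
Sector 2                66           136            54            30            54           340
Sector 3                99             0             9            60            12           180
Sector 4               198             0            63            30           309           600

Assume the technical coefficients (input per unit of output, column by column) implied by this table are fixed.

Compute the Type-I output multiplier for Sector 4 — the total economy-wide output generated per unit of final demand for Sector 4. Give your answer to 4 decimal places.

Technical coefficients a_ij = z_ij / X_j:
  a_11 = 165/660 = 0.25, a_21 = 66/660 = 0.10, a_31 = 99/660 = 0.15, a_41 = 198/660 = 0.30
  a_12 = 68/340 = 0.20, a_22 = 136/340 = 0.40, a_32 = 0/340 = 0.00, a_42 = 0/340 = 0.00
  a_13 = 36/180 = 0.20, a_23 = 54/180 = 0.30, a_33 = 9/180 = 0.05, a_43 = 63/180 = 0.35
  a_14 = 240/600 = 0.40, a_24 = 30/600 = 0.05, a_34 = 60/600 = 0.10, a_44 = 30/600 = 0.05
I − A =
  [   0.75    -0.20    -0.20    -0.40]
  [  -0.10     0.60    -0.30    -0.05]
  [  -0.15     0.00     0.95    -0.10]
  [  -0.30     0.00    -0.35     0.95]
Compute the cofactors C_ij = (−1)^(i+j)·(3×3 minor ij) of I−A; the adjugate is their transpose:
adj(I−A) = Cᵀ =
  [ 0.520500   0.173500   0.258500   0.255500]
  [ 0.155375   0.481125   0.226875   0.114625]
  [ 0.103500   0.034500   0.333500   0.080500]
  [ 0.202500   0.067500   0.204500   0.381500]
det(I−A) = Σ_j (I−A)_1j·C_1j = (0.75)(0.520500) + (-0.20)(0.155375) + (-0.20)(0.103500) + (-0.40)(0.202500) = 0.2576
(I − A)⁻¹ = adj(I−A) / det(I−A) ≈
  [   2.02057     0.67352     1.00349     0.99185]
  [   0.60316     1.86772     0.88073     0.44497]
  [   0.40179     0.13393     1.29464     0.31250]
  [   0.78610     0.26203     0.79387     1.48098]
The output multiplier for sector j is the column-j sum of the Leontief inverse (I − A)⁻¹ = adj(I−A) / det(I−A).
Column 4 of adj(I−A): (0.255500, 0.114625, 0.080500, 0.381500); det(I−A) = 0.2576.
m_4 = (0.255500 + 0.114625 + 0.080500 + 0.381500) / 0.2576 = 0.832125 / 0.2576 ≈ 3.2303.

m_4 = 3.2303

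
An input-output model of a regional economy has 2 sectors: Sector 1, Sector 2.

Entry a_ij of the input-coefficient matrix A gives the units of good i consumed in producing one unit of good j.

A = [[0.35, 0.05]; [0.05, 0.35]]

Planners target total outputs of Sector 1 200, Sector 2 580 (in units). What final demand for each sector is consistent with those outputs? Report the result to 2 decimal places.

I − A =
  [   0.65    -0.05]
  [  -0.05     0.65]
d = (I − A) x:
  d_1 = (+0.65)·200 + (-0.05)·580 = 101.00
  d_2 = (-0.05)·200 + (+0.65)·580 = 367.00

d_1 = 101.00, d_2 = 367.00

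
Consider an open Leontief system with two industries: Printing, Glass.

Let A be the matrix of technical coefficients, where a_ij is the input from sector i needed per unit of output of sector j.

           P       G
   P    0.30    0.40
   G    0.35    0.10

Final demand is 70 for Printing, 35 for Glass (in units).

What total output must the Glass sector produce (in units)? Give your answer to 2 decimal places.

I − A =
  [   0.70    -0.40]
  [  -0.35     0.90]
det(I−A) = (0.70)(0.90) − (-0.40)(-0.35) = 0.4900
adj(I−A) = [[0.90, 0.40], [0.35, 0.70]]
(I − A)⁻¹ = adj(I−A) / det(I−A) ≈
  [   1.8367     0.8163]
  [   0.7143     1.4286]
x = (I − A)⁻¹ d = adj(I−A)·d / det(I−A), with det(I−A) = 0.4900:
  x_P = (0.90·70 + 0.40·35) / 0.4900 = 77.00 / 0.4900 ≈ 157.14
  x_G = (0.35·70 + 0.70·35) / 0.4900 = 49.00 / 0.4900 = 100.00

x_G = 100.00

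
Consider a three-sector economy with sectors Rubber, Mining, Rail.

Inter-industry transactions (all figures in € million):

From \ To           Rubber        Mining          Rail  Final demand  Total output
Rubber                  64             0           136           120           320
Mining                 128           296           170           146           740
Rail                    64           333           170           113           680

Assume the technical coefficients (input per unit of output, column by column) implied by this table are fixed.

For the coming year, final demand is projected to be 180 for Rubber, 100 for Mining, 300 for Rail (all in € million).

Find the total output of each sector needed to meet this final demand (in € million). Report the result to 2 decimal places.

Technical coefficients a_ij = z_ij / X_j:
  a_11 = 64/320 = 0.20, a_21 = 128/320 = 0.40, a_31 = 64/320 = 0.20
  a_12 = 0/740 = 0.00, a_22 = 296/740 = 0.40, a_32 = 333/740 = 0.45
  a_13 = 136/680 = 0.20, a_23 = 170/680 = 0.25, a_33 = 170/680 = 0.25
I − A =
  [   0.80     0.00    -0.20]
  [  -0.40     0.60    -0.25]
  [  -0.20    -0.45     0.75]
Cofactors of I−A, C_ij = (−1)^(i+j)·(minor ij) (rows/columns in the sector order above):
  C_11 = (0.60)(0.75) − (-0.25)(-0.45) = 0.3375
  C_12 = −[(-0.40)(0.75) − (-0.25)(-0.20)] = 0.3500
  C_13 = (-0.40)(-0.45) − (0.60)(-0.20) = 0.3000
  C_21 = −[(0.00)(0.75) − (-0.20)(-0.45)] = 0.0900
  C_22 = (0.80)(0.75) − (-0.20)(-0.20) = 0.5600
  C_23 = −[(0.80)(-0.45) − (0.00)(-0.20)] = 0.3600
  C_31 = (0.00)(-0.25) − (-0.20)(0.60) = 0.1200
  C_32 = −[(0.80)(-0.25) − (-0.20)(-0.40)] = 0.2800
  C_33 = (0.80)(0.60) − (0.00)(-0.40) = 0.4800
det(I−A) = Σ_j (I−A)_1j·C_1j = (0.80)(0.3375) + (0.00)(0.3500) + (-0.20)(0.3000) = 0.2100
adj(I−A) = Cᵀ =
  [ 0.3375   0.0900   0.1200]
  [ 0.3500   0.5600   0.2800]
  [ 0.3000   0.3600   0.4800]
(I − A)⁻¹ = adj(I−A) / det(I−A) ≈
  [   1.6071     0.4286     0.5714]
  [   1.6667     2.6667     1.3333]
  [   1.4286     1.7143     2.2857]
x = (I − A)⁻¹ d = adj(I−A)·d / det(I−A), with det(I−A) = 0.2100:
  x_1 = (0.3375·180 + 0.0900·100 + 0.1200·300) / 0.2100 = 105.75 / 0.2100 ≈ 503.57
  x_2 = (0.3500·180 + 0.5600·100 + 0.2800·300) / 0.2100 = 203.00 / 0.2100 ≈ 966.67
  x_3 = (0.3000·180 + 0.3600·100 + 0.4800·300) / 0.2100 = 234.00 / 0.2100 ≈ 1114.29

x_1 = 503.57, x_2 = 966.67, x_3 = 1114.29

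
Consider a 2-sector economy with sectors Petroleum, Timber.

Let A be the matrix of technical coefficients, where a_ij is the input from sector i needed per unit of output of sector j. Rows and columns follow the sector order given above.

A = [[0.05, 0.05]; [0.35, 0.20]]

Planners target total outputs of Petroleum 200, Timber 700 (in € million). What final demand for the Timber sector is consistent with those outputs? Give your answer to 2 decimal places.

I − A =
  [   0.95    -0.05]
  [  -0.35     0.80]
d = (I − A) x:
  d_1 = (+0.95)·200 + (-0.05)·700 = 155.00
  d_2 = (-0.35)·200 + (+0.80)·700 = 490.00

d_2 = 490.00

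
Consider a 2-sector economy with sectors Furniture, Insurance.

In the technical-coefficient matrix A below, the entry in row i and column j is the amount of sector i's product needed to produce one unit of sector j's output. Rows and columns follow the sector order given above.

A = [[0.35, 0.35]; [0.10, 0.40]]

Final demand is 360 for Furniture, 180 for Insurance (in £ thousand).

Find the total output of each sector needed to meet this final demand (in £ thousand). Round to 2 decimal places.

x_F = 785.92, x_I = 430.99

I − A =
  [   0.65    -0.35]
  [  -0.10     0.60]
det(I−A) = (0.65)(0.60) − (-0.35)(-0.10) = 0.3550
adj(I−A) = [[0.60, 0.35], [0.10, 0.65]]
(I − A)⁻¹ = adj(I−A) / det(I−A) ≈
  [   1.6901     0.9859]
  [   0.2817     1.8310]
x = (I − A)⁻¹ d = adj(I−A)·d / det(I−A), with det(I−A) = 0.3550:
  x_F = (0.60·360 + 0.35·180) / 0.3550 = 279.00 / 0.3550 ≈ 785.92
  x_I = (0.10·360 + 0.65·180) / 0.3550 = 153.00 / 0.3550 ≈ 430.99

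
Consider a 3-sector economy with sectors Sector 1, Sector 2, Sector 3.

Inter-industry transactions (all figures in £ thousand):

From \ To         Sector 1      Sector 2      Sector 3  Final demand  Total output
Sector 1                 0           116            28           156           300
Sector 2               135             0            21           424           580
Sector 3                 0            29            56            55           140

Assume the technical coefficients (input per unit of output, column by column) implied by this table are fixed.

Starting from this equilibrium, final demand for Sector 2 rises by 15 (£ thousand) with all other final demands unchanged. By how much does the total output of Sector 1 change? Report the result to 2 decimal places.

Δx_1 = 3.65

Technical coefficients a_ij = z_ij / X_j:
  a_11 = 0/300 = 0.00, a_21 = 135/300 = 0.45, a_31 = 0/300 = 0.00
  a_12 = 116/580 = 0.20, a_22 = 0/580 = 0.00, a_32 = 29/580 = 0.05
  a_13 = 28/140 = 0.20, a_23 = 21/140 = 0.15, a_33 = 56/140 = 0.40
I − A =
  [   1.00    -0.20    -0.20]
  [  -0.45     1.00    -0.15]
  [   0.00    -0.05     0.60]
Cofactors of I−A, C_ij = (−1)^(i+j)·(minor ij) (rows/columns in the sector order above):
  C_11 = (1.00)(0.60) − (-0.15)(-0.05) = 0.5925
  C_12 = −[(-0.45)(0.60) − (-0.15)(0.00)] = 0.2700
  C_13 = (-0.45)(-0.05) − (1.00)(0.00) = 0.0225
  C_21 = −[(-0.20)(0.60) − (-0.20)(-0.05)] = 0.1300
  C_22 = (1.00)(0.60) − (-0.20)(0.00) = 0.6000
  C_23 = −[(1.00)(-0.05) − (-0.20)(0.00)] = 0.0500
  C_31 = (-0.20)(-0.15) − (-0.20)(1.00) = 0.2300
  C_32 = −[(1.00)(-0.15) − (-0.20)(-0.45)] = 0.2400
  C_33 = (1.00)(1.00) − (-0.20)(-0.45) = 0.9100
det(I−A) = Σ_j (I−A)_1j·C_1j = (1.00)(0.5925) + (-0.20)(0.2700) + (-0.20)(0.0225) = 0.5340
adj(I−A) = Cᵀ =
  [ 0.5925   0.1300   0.2300]
  [ 0.2700   0.6000   0.2400]
  [ 0.0225   0.0500   0.9100]
(I − A)⁻¹ = adj(I−A) / det(I−A) ≈
  [   1.1096     0.2434     0.4307]
  [   0.5056     1.1236     0.4494]
  [   0.0421     0.0936     1.7041]
Δx = (I − A)⁻¹ Δd with Δd having +15 in the Sector 2 component and 0 elsewhere.
So Δx_1 = L_12 · (+15), where L_12 = adj(I−A)_12 / det(I−A) = 0.1300 / 0.5340.
Δx_1 = 0.1300 × (+15) / 0.5340 = 1.95 / 0.5340 ≈ 3.65.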